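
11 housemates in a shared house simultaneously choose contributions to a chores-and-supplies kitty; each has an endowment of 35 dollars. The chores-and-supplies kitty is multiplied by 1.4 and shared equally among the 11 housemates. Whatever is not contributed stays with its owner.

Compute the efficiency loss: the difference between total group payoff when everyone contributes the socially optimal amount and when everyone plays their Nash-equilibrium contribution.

154.00 dollars

Each contributed unit returns 1.4/11 = 0.1273 to its contributor — below 1 — so contributing 0 is dominant for every player. At the Nash equilibrium everyone keeps their 35, and the group total is 11 × 35 = 385.
Each contributed unit returns 1.400 to the group as a whole (0.1273 to each of 11 players), which exceeds 1, so the social optimum is full contribution: group total = 1.400 × 385 = 539.00.
Efficiency loss = 539.00 − 385 = 154.00.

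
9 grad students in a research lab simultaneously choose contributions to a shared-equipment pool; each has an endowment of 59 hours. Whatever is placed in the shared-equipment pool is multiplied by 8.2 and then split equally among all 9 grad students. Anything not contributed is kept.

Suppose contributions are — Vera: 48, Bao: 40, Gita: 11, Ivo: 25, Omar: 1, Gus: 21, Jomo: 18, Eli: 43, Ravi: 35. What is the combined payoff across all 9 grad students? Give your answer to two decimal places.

2273.40 hours

Total contributed: 48 + 40 + 11 + 25 + 1 + 21 + 18 + 43 + 35 = 242; total kept: 9 × 59 − 242 = 289.
The shared-equipment pool pays out 8.2 × 242 = 1984.40 in aggregate.
Group total = 289 + 1984.40 = 2273.40.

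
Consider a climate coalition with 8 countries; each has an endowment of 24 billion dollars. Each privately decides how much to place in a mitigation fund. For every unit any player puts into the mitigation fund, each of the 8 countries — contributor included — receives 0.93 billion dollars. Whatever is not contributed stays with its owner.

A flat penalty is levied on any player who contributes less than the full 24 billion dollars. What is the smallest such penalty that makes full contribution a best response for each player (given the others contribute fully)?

1.68 billion dollars

Given the others contribute fully, the best deviation is to contribute 0 (any partial contribution still incurs the fine and gives up units whose private return 0.93 is below 1).
Deviating from 24 to 0 saves 24 billion dollars but forfeits the deviator's share of the drop in the mitigation fund: 0.93 × 24 = 22.32.
So the deviation gain is 24 − 22.32 = 1.68, and the fine must be at least 1.68 billion dollars to wipe it out.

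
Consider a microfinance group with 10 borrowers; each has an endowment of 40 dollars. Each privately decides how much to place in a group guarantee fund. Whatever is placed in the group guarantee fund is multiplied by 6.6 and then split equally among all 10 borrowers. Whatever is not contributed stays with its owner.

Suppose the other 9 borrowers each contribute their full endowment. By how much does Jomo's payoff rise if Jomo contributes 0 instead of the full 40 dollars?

Switching from a contribution of 40 to 0 lets Jomo keep an extra 40 dollars, but lowers the group guarantee fund by 40, which costs Jomo their own share of that drop: 6.6/10 × 40 = 26.40.
Net gain = 40 − 26.40 = 13.60. The private return per contributed unit (0.6600) is below 1, so free-riding is indeed the best response regardless of what the others do.

13.60 dollars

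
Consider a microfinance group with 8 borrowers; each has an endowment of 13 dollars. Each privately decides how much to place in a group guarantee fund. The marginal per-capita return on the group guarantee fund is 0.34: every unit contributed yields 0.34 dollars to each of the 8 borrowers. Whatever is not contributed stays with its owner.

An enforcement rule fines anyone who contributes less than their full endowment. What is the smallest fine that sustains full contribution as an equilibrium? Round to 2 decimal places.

8.58 dollars

Given the others contribute fully, the best deviation is to contribute 0 (any partial contribution still incurs the fine and gives up units whose private return 0.34 is below 1).
Deviating from 13 to 0 saves 13 dollars but forfeits the deviator's share of the drop in the group guarantee fund: 0.34 × 13 = 4.42.
So the deviation gain is 13 − 4.42 = 8.58, and the fine must be at least 8.58 dollars to wipe it out.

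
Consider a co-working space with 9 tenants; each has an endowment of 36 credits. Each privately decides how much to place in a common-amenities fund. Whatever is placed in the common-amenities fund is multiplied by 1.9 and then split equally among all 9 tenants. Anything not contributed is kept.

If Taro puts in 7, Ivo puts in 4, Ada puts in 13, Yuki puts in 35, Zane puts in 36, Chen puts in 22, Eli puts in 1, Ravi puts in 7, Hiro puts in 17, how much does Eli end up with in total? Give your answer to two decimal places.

64.98 credits

Total contributed: 7 + 4 + 13 + 35 + 36 + 22 + 1 + 7 + 17 = 142.
Each receives 1.9 × 142 / 9 = 29.98 from the common-amenities fund.
Eli keeps 36 − 1 = 35, so Eli's payoff is 35 + 29.98 = 64.98.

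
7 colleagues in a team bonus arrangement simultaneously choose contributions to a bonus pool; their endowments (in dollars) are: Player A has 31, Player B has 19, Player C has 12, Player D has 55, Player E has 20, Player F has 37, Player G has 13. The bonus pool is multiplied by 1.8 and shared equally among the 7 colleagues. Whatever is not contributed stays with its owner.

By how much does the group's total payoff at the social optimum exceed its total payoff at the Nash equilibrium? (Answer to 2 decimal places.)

149.60 dollars

The private return per contributed unit is 1.8/7 = 0.2571 < 1 for every player regardless of endowment, so the Nash equilibrium is zero contribution and the group total is Σ E_j = 31 + 19 + 12 + 55 + 20 + 37 + 13 = 187.
Each contributed unit returns 1.800 to the group, so the social optimum is full contribution by everyone: group total = 1.800 × 187 = 336.60.
Efficiency loss = (1.800 − 1) × 187 = 149.60.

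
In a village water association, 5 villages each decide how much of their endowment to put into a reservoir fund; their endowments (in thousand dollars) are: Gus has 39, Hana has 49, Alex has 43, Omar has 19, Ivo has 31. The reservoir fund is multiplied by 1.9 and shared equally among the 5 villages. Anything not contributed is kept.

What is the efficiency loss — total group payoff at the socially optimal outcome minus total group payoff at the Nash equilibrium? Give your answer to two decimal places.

The private return per contributed unit is 1.9/5 = 0.3800 < 1 for every player regardless of endowment, so the Nash equilibrium is zero contribution and the group total is Σ E_j = 39 + 49 + 43 + 19 + 31 = 181.
Each contributed unit returns 1.900 to the group, so the social optimum is full contribution by everyone: group total = 1.900 × 181 = 343.90.
Efficiency loss = (1.900 − 1) × 181 = 162.90.

162.90 thousand dollars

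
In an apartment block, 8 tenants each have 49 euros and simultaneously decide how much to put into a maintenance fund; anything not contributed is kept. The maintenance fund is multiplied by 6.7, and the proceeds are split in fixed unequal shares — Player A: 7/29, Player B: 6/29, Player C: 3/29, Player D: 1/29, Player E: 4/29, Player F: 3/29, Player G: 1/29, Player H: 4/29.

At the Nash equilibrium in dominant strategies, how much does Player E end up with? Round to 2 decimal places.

Player j's private return per contributed unit is 6.7 × (j's share). Contributing is weakly dominant for j when that share is at least 1/6.7 = 0.1493, and contributing 0 is dominant otherwise.
Player A and Player B are above the threshold, contributing 49 each; the remaining 6 contribute 0. Total contributed: 98.
Player E keeps 49 and receives 6.7 × 98 × 4/29 = 90.57 from the maintenance fund, for a payoff of 139.57.

139.57 euros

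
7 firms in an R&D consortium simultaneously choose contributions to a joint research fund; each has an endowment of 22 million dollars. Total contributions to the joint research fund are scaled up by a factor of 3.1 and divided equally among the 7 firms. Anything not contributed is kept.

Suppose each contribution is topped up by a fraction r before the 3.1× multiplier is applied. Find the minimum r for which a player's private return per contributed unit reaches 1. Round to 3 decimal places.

With matching at rate r, one contributed unit becomes (1 + r) in the joint research fund and returns 3.1 × (1 + r) / 7 to the contributor.
Setting this equal to 1: 1 + r = 7/3.1 = 2.2581.
So the minimum matching rate is r = 2.2581 − 1 = 1.258.

1.258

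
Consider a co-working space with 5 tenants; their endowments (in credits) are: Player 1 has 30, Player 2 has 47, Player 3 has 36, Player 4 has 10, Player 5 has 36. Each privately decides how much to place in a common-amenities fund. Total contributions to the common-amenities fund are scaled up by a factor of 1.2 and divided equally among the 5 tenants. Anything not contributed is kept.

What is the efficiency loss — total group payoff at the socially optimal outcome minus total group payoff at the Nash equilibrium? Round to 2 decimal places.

The private return per contributed unit is 1.2/5 = 0.2400 < 1 for every player regardless of endowment, so the Nash equilibrium is zero contribution and the group total is Σ E_j = 30 + 47 + 36 + 10 + 36 = 159.
Each contributed unit returns 1.200 to the group, so the social optimum is full contribution by everyone: group total = 1.200 × 159 = 190.80.
Efficiency loss = (1.200 − 1) × 159 = 31.80.

31.80 credits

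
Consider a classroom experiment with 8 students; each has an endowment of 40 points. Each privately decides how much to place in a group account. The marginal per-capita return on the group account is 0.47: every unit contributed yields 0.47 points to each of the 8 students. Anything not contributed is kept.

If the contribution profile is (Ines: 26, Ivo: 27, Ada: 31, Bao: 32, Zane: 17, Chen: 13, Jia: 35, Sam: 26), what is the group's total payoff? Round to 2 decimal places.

Total contributed: 26 + 27 + 31 + 32 + 17 + 13 + 35 + 26 = 207; total kept: 8 × 40 − 207 = 113.
The group account pays out 0.47 × 8 × 207 = 778.32 in aggregate.
Group total = 113 + 778.32 = 891.32.

891.32 points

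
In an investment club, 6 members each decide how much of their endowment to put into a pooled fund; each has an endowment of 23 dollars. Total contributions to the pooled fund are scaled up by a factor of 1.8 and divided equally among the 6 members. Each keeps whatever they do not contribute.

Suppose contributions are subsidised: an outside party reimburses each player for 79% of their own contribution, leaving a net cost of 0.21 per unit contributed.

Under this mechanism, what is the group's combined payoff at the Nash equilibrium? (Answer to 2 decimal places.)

With the mechanism, a contributed unit returns (1.8/6) / 0.21 = 1.4286 per unit of net cost to the contributor — now above 1 — so contributing fully is weakly dominant for every player.
So the Nash equilibrium is full contribution by all 6; the group earns 6 × (23 × 0.79 + 1.8 × 23) = 357.42.

357.42 dollars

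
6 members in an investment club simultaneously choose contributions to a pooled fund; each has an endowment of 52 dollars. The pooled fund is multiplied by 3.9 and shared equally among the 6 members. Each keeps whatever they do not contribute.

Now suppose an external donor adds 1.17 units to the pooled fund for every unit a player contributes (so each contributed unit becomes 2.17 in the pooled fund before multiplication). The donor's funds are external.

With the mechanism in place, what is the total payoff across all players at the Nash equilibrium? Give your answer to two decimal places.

With the mechanism, a contributed unit returns 3.9 × 2.17 / 6 = 1.4105 per unit of net cost to the contributor — now above 1 — so contributing fully is weakly dominant for every player.
At the Nash equilibrium everyone contributes 52. Group total payoff = 3.9 × 2.17 × 312 = 2640.46.

2640.46 dollars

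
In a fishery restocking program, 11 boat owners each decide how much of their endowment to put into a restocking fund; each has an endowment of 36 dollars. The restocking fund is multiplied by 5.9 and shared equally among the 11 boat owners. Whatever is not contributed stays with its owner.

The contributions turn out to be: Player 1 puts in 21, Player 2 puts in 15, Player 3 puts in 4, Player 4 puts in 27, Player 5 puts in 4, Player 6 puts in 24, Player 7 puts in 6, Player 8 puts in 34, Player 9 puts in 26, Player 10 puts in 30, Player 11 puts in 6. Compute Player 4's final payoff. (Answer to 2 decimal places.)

Total contributed: 21 + 15 + 4 + 27 + 4 + 24 + 6 + 34 + 26 + 30 + 6 = 197.
Each receives 5.9 × 197 / 11 = 105.66 from the restocking fund.
Player 4 keeps 36 − 27 = 9, so Player 4's payoff is 9 + 105.66 = 114.66.

114.66 dollars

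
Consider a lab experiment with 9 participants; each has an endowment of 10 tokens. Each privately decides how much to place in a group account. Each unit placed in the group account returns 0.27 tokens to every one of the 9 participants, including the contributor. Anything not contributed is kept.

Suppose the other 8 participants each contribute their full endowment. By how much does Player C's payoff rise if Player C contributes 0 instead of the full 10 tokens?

Switching from a contribution of 10 to 0 lets Player C keep an extra 10 tokens, but lowers the group account by 10, which costs Player C their own share of that drop: 0.27 × 10 = 2.70.
Net gain = 10 − 2.70 = 7.30. The private return per contributed unit (0.27) is below 1, so free-riding is indeed the best response regardless of what the others do.

7.30 tokens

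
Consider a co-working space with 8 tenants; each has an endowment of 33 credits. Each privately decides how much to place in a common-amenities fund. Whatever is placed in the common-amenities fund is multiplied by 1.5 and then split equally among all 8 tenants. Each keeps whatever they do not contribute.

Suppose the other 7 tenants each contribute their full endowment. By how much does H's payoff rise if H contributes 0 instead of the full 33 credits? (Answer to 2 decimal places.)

26.81 credits

Switching from a contribution of 33 to 0 lets H keep an extra 33 credits, but lowers the common-amenities fund by 33, which costs H their own share of that drop: 1.5/8 × 33 = 6.19.
Net gain = 33 − 6.19 = 26.81. The private return per contributed unit (0.1875) is below 1, so free-riding is indeed the best response regardless of what the others do.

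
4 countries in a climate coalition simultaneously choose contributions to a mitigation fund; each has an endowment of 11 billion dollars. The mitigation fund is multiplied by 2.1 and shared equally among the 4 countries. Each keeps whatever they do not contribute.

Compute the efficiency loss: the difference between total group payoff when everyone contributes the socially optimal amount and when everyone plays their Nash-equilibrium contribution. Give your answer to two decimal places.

Each contributed unit returns 2.1/4 = 0.5250 to its contributor — below 1 — so contributing 0 is dominant for every player. At the Nash equilibrium everyone keeps their 11, and the group total is 4 × 11 = 44.
Each contributed unit returns 2.100 to the group as a whole (0.5250 to each of 4 players), which exceeds 1, so the social optimum is full contribution: group total = 2.100 × 44 = 92.40.
Efficiency loss = 92.40 − 44 = 48.40.

48.40 billion dollars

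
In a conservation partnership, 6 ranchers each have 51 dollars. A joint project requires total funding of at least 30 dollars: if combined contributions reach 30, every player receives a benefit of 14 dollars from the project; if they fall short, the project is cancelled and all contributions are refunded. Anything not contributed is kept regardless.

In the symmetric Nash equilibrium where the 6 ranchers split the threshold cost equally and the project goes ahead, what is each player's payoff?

60 dollars

Equal share of the threshold: 30/6 = 5.
At this profile no one gains by cutting their contribution: any cut drops the total below 30, the project is cancelled, contributions are refunded, and the deviator ends with 51, which is less than 51 − 5 + 14 = 60. Contributing more than 5 just wastes the excess. So contributing exactly 5 is a best response.
Each player's payoff: 51 − 5 + 14 = 60.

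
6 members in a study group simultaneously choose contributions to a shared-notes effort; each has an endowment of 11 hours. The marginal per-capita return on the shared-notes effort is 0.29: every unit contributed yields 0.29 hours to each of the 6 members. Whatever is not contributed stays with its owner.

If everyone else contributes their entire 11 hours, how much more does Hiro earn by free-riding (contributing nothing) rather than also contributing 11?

Switching from a contribution of 11 to 0 lets Hiro keep an extra 11 hours, but lowers the shared-notes effort by 11, which costs Hiro their own share of that drop: 0.29 × 11 = 3.19.
Net gain = 11 − 3.19 = 7.81. The private return per contributed unit (0.29) is below 1, so free-riding is indeed the best response regardless of what the others do.

7.81 hours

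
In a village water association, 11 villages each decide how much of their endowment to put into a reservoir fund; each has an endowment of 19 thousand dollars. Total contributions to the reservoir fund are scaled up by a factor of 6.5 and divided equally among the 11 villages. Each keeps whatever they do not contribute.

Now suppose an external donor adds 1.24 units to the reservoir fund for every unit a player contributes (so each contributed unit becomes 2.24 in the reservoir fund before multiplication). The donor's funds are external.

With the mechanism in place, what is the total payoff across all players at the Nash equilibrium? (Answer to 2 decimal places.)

The effective private return per unit is now 6.5 × 2.24 / 11 = 1.3236 > 1, so every player's dominant strategy flips to full contribution.
At the Nash equilibrium everyone contributes 19. Group total payoff = 6.5 × 2.24 × 209 = 3043.04.

3043.04 thousand dollars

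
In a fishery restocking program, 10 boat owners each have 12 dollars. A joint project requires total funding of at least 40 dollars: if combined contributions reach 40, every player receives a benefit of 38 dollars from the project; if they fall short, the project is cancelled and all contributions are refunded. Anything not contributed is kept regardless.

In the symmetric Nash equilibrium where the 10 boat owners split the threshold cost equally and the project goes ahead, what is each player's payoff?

Equal share of the threshold: 40/10 = 4.
At this profile no one gains by cutting their contribution: any cut drops the total below 40, the project is cancelled, contributions are refunded, and the deviator ends with 12, which is less than 12 − 4 + 38 = 46. Contributing more than 4 just wastes the excess. So contributing exactly 4 is a best response.
Each player's payoff: 12 − 4 + 38 = 46.

46 dollars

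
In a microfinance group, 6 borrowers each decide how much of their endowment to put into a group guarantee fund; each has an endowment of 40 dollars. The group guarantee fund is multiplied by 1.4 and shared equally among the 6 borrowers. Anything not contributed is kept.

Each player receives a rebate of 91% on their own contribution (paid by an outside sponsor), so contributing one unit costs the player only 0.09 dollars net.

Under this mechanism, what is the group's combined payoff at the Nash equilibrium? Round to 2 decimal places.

554.40 dollars

With the mechanism, a contributed unit returns (1.4/6) / 0.09 = 2.5926 per unit of net cost to the contributor — now above 1 — so contributing fully is weakly dominant for every player.
So the Nash equilibrium is full contribution by all 6; the group earns 6 × (40 × 0.91 + 1.4 × 40) = 554.40.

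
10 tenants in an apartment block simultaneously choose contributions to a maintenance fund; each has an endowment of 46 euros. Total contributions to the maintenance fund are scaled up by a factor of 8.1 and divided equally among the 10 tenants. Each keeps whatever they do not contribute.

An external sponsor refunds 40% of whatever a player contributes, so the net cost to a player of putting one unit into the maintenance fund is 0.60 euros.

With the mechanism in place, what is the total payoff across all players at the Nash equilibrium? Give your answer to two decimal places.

The effective private return per unit is now (8.1/10) / 0.60 = 1.3500 > 1, so every player's dominant strategy flips to full contribution.
So the Nash equilibrium is full contribution by all 10; the group earns 10 × (46 × 0.40 + 8.1 × 46) = 3910.00.

3910.00 euros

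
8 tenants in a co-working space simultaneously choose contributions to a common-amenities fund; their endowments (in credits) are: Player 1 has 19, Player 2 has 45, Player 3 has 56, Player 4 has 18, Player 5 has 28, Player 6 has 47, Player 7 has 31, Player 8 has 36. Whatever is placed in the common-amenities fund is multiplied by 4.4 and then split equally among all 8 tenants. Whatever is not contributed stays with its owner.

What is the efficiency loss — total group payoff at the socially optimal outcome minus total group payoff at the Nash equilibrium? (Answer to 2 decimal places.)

952.00 credits

The private return per contributed unit is 4.4/8 = 0.5500 < 1 for every player regardless of endowment, so the Nash equilibrium is zero contribution and the group total is Σ E_j = 19 + 45 + 56 + 18 + 28 + 47 + 31 + 36 = 280.
Each contributed unit returns 4.400 to the group, so the social optimum is full contribution by everyone: group total = 4.400 × 280 = 1232.00.
Efficiency loss = (4.400 − 1) × 280 = 952.00.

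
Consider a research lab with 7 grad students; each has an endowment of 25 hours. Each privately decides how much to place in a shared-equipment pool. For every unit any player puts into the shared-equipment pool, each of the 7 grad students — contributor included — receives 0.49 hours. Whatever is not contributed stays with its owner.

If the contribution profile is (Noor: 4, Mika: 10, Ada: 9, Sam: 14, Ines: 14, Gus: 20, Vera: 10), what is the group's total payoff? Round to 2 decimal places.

Total contributed: 4 + 10 + 9 + 14 + 14 + 20 + 10 = 81; total kept: 7 × 25 − 81 = 94.
The shared-equipment pool pays out 0.49 × 7 × 81 = 277.83 in aggregate.
Group total = 94 + 277.83 = 371.83.

371.83 hours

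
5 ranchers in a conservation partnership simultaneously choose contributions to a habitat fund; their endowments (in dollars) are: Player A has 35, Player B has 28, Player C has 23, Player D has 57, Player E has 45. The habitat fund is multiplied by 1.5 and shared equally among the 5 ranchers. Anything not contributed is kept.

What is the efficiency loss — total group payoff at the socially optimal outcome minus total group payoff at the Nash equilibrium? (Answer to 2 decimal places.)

The private return per contributed unit is 1.5/5 = 0.3000 < 1 for every player regardless of endowment, so the Nash equilibrium is zero contribution and the group total is Σ E_j = 35 + 28 + 23 + 57 + 45 = 188.
Each contributed unit returns 1.500 to the group, so the social optimum is full contribution by everyone: group total = 1.500 × 188 = 282.00.
Efficiency loss = (1.500 − 1) × 188 = 94.00.

94.00 dollars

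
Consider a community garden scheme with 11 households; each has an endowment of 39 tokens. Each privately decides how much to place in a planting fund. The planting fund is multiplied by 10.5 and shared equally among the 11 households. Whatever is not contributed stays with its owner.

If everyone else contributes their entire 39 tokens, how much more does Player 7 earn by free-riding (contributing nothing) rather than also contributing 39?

Switching from a contribution of 39 to 0 lets Player 7 keep an extra 39 tokens, but lowers the planting fund by 39, which costs Player 7 their own share of that drop: 10.5/11 × 39 = 37.23.
Net gain = 39 − 37.23 = 1.77. The private return per contributed unit (0.9545) is below 1, so free-riding is indeed the best response regardless of what the others do.

1.77 tokens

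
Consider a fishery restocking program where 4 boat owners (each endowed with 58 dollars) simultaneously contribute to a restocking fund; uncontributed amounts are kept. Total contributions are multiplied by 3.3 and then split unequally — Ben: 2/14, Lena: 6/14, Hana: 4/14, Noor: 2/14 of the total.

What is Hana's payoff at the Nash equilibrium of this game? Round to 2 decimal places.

112.69 dollars

Each unit j contributes comes back to j as 3.3 × (j's share), so j prefers to contribute only if that share exceeds 1/3.3 = 0.3030; otherwise keeping the unit dominates.
The only share above 0.3030 is Lena's 6/14, contributing 58; the remaining 3 contribute 0. Total contributed: 58.
Hana keeps 58 and receives 3.3 × 58 × 4/14 = 54.69 from the restocking fund, for a payoff of 112.69.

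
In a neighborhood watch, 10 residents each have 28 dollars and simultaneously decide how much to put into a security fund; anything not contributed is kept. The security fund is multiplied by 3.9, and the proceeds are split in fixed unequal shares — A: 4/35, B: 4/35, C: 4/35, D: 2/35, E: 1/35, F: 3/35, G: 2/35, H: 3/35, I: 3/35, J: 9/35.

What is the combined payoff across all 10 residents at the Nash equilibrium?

361.20 dollars

For player j, contributing a unit is worthwhile iff 3.9 × (j's share) ≥ 1, i.e. iff j's share is at least 0.2564.
J alone (share 9/35) is above the threshold, contributing 28; the remaining 9 contribute 0. Total contributed: 28.
The security fund pays out 3.9 × 28 = 109.20 in total (split across the unequal shares, but the aggregate is all that matters for the group sum).
The 9 free-riders keep 28 each, adding 252. Group total = 252 + 109.20 = 361.20.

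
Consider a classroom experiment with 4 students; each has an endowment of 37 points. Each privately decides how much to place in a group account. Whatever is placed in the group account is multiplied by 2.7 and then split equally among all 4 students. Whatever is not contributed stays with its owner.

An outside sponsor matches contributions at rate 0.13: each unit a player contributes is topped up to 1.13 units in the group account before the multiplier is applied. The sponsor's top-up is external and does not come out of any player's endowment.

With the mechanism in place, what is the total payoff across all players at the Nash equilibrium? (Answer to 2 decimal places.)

148.00 points

Even with the mechanism, each unit contributed returns only 2.7 × 1.13 / 4 = 0.7628 per unit of net cost, so contributing nothing is still dominant.
Everyone keeps their endowment and the group total is 4 × 37 = 148.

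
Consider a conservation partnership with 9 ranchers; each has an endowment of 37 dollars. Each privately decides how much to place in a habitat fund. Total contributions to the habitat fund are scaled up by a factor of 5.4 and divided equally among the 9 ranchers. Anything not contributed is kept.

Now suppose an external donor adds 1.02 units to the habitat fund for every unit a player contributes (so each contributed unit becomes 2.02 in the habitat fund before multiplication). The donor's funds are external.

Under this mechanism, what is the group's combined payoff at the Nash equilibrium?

With the mechanism, a contributed unit returns 5.4 × 2.02 / 9 = 1.2120 per unit of net cost to the contributor — now above 1 — so contributing fully is weakly dominant for every player.
At the Nash equilibrium everyone contributes 37. Group total payoff = 5.4 × 2.02 × 333 = 3632.36.

3632.36 dollars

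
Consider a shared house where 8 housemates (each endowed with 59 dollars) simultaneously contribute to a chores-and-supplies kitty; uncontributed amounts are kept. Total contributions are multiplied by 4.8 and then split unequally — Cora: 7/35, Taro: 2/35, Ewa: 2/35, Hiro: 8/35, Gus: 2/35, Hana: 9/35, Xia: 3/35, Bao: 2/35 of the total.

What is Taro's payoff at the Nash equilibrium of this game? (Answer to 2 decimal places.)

91.37 dollars

For player j, contributing a unit is worthwhile iff 4.8 × (j's share) ≥ 1, i.e. iff j's share is at least 0.2083.
Hiro and Hana are above the threshold, contributing 59 each; the remaining 6 contribute 0. Total contributed: 118.
Taro keeps 59 and receives 4.8 × 118 × 2/35 = 32.37 from the chores-and-supplies kitty, for a payoff of 91.37.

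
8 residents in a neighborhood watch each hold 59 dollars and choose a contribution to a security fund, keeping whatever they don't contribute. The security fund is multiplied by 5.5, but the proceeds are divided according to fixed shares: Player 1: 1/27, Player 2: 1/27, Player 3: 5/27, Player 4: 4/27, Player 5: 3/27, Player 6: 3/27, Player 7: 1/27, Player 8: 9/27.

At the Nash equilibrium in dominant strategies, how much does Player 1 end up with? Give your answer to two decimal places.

83.04 dollars

Player j's private return per contributed unit is 5.5 × (j's share). Contributing is weakly dominant for j when that share is at least 1/5.5 = 0.1818, and contributing 0 is dominant otherwise.
Player 3 and Player 8 clear that bar, contributing 59 each; the remaining 6 contribute 0. Total contributed: 118.
Player 1 keeps 59 and receives 5.5 × 118 × 1/27 = 24.04 from the security fund, for a payoff of 83.04.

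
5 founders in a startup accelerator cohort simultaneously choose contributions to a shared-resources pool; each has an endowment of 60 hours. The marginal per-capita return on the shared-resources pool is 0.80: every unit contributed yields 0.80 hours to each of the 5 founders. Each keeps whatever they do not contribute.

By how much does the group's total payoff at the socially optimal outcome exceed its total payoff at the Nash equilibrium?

900.00 hours

The private return per contributed unit is 0.80 < 1, so contributing 0 is dominant for every player. At the Nash equilibrium everyone keeps their 60, and the group total is 5 × 60 = 300.
Each contributed unit returns 4.000 to the group as a whole (0.80 to each of 5 players), which exceeds 1, so the social optimum is full contribution: group total = 4.000 × 300 = 1200.00.
Efficiency loss = 1200.00 − 300 = 900.00.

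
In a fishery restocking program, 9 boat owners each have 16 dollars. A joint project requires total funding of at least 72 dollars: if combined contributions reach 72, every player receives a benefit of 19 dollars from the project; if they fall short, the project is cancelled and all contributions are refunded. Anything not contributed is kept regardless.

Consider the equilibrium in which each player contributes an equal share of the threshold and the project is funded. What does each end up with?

Equal share of the threshold: 72/9 = 8.
At this profile no one gains by cutting their contribution: any cut drops the total below 72, the project is cancelled, contributions are refunded, and the deviator ends with 16, which is less than 16 − 8 + 19 = 27. Contributing more than 8 just wastes the excess. So contributing exactly 8 is a best response.
Each player's payoff: 16 − 8 + 19 = 27.

27 dollars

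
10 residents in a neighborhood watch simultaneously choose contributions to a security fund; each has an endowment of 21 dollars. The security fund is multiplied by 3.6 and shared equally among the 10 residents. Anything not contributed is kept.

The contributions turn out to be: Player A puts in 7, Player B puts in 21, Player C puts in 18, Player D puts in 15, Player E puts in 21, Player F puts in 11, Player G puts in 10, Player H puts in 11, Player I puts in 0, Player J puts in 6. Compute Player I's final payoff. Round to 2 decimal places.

Total contributed: 7 + 21 + 18 + 15 + 21 + 11 + 10 + 11 + 0 + 6 = 120.
Each receives 3.6 × 120 / 10 = 43.20 from the security fund.
Player I keeps 21 − 0 = 21, so Player I's payoff is 21 + 43.20 = 64.20.

64.20 dollars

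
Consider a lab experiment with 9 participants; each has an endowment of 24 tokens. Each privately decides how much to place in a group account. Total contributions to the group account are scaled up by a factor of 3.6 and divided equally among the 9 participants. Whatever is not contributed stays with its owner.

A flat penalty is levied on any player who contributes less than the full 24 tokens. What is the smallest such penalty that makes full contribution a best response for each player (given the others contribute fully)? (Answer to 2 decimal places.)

Given the others contribute fully, the best deviation is to contribute 0 (any partial contribution still incurs the fine and gives up units whose private return 0.4000 is below 1).
Deviating from 24 to 0 saves 24 tokens but forfeits the deviator's share of the drop in the group account: 3.6/9 × 24 = 9.60.
So the deviation gain is 24 − 9.60 = 14.40, and the fine must be at least 14.40 tokens to wipe it out.

14.40 tokens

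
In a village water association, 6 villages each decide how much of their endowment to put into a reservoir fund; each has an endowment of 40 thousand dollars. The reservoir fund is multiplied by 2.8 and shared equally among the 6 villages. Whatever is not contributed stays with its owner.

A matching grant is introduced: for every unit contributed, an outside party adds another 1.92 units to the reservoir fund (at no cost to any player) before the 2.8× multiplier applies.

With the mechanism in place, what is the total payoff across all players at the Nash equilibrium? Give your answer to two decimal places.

1962.24 thousand dollars

The effective private return per unit is now 2.8 × 2.92 / 6 = 1.3627 > 1, so every player's dominant strategy flips to full contribution.
At the Nash equilibrium everyone contributes 40. Group total payoff = 2.8 × 2.92 × 240 = 1962.24.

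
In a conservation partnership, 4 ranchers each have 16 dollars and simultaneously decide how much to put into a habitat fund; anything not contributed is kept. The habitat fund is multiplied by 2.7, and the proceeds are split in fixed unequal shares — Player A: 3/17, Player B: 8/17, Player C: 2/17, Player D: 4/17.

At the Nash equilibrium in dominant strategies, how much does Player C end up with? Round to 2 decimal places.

For player j, contributing a unit is worthwhile iff 2.7 × (j's share) ≥ 1, i.e. iff j's share is at least 0.3704.
Only Player B (8/17) clears that bar, contributing 16; the remaining 3 contribute 0. Total contributed: 16.
Player C keeps 16 and receives 2.7 × 16 × 2/17 = 5.08 from the habitat fund, for a payoff of 21.08.

21.08 dollars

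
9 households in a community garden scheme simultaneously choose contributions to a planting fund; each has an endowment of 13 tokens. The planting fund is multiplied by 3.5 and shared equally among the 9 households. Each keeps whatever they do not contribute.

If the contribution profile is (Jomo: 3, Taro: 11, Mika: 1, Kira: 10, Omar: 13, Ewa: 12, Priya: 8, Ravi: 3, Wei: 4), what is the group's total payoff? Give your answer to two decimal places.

Total contributed: 3 + 11 + 1 + 10 + 13 + 12 + 8 + 3 + 4 = 65; total kept: 9 × 13 − 65 = 52.
The planting fund pays out 3.5 × 65 = 227.50 in aggregate.
Group total = 52 + 227.50 = 279.50.

279.50 tokens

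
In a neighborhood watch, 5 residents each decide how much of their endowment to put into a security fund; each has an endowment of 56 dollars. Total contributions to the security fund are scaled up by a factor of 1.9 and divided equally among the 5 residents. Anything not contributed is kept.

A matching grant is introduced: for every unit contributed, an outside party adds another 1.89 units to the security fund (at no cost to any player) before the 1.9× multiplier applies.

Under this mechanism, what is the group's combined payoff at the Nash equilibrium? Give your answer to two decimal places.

The effective private return per unit is now 1.9 × 2.89 / 5 = 1.0982 > 1, so every player's dominant strategy flips to full contribution.
At the Nash equilibrium everyone contributes 56. Group total payoff = 1.9 × 2.89 × 280 = 1537.48.

1537.48 dollars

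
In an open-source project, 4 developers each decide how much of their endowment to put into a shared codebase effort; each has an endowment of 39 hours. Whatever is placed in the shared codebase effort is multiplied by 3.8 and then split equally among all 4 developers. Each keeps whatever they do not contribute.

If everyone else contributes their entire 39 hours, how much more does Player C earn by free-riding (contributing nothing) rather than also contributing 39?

Switching from a contribution of 39 to 0 lets Player C keep an extra 39 hours, but lowers the shared codebase effort by 39, which costs Player C their own share of that drop: 3.8/4 × 39 = 37.05.
Net gain = 39 − 37.05 = 1.95. The private return per contributed unit (0.9500) is below 1, so free-riding is indeed the best response regardless of what the others do.

1.95 hours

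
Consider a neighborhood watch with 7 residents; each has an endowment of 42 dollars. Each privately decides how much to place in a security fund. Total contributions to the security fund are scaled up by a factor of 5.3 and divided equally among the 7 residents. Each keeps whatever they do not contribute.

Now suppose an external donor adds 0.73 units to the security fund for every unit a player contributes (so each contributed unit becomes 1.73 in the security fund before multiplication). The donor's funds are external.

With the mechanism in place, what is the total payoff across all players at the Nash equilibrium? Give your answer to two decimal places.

With the mechanism, a contributed unit returns 5.3 × 1.73 / 7 = 1.3099 per unit of net cost to the contributor — now above 1 — so contributing fully is weakly dominant for every player.
At the Nash equilibrium everyone contributes 42. Group total payoff = 5.3 × 1.73 × 294 = 2695.69.

2695.69 dollars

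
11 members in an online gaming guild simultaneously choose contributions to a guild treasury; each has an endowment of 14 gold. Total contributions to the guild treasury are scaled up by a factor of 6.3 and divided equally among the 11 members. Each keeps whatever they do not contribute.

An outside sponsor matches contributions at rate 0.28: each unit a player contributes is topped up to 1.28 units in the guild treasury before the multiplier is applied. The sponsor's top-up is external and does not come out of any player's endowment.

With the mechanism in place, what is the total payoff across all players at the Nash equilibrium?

The effective private return is 6.3 × 1.28 / 11 = 0.7331, which is still under 1, so the mechanism doesn't change anyone's dominant strategy: zero contribution.
Everyone keeps their endowment and the group total is 11 × 14 = 154.

154.00 gold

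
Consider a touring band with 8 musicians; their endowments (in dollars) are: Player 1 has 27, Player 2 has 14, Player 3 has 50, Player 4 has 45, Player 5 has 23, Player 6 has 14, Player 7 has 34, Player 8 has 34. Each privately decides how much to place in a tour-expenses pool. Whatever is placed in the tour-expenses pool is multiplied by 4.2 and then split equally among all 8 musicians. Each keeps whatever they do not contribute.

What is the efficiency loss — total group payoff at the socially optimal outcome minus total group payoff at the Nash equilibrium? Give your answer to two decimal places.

The private return per contributed unit is 4.2/8 = 0.5250 < 1 for every player regardless of endowment, so the Nash equilibrium is zero contribution and the group total is Σ E_j = 27 + 14 + 50 + 45 + 23 + 14 + 34 + 34 = 241.
Each contributed unit returns 4.200 to the group, so the social optimum is full contribution by everyone: group total = 4.200 × 241 = 1012.20.
Efficiency loss = (4.200 − 1) × 241 = 771.20.

771.20 dollars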